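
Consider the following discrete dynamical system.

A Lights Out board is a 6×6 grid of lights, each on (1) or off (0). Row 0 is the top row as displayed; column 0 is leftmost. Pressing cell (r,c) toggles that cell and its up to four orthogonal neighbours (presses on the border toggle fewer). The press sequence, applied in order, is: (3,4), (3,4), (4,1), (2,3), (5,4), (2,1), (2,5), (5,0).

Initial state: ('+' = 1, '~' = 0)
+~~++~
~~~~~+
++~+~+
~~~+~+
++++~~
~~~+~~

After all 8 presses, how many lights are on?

11

t=0: +~~++~
~~~~~+
++~+~+
~~~+~+
++++~~
~~~+~~
t=1: +~~++~
~~~~~+
++~+++
~~~~+~
+++++~
~~~+~~
t=2: +~~++~
~~~~~+
++~+~+
~~~+~+
++++~~
~~~+~~
t=3: +~~++~
~~~~~+
++~+~+
~+~+~+
~~~+~~
~+~+~~
t=4: +~~++~
~~~+~+
+++~++
~+~~~+
~~~+~~
~+~+~~
t=5: +~~++~
~~~+~+
+++~++
~+~~~+
~~~++~
~+~~++
t=6: +~~++~
~+~+~+
~~~~++
~~~~~+
~~~++~
~+~~++
t=7: +~~++~
~+~+~~
~~~~~~
~~~~~~
~~~++~
~+~~++
t=8: +~~++~
~+~+~~
~~~~~~
~~~~~~
+~~++~
+~~~++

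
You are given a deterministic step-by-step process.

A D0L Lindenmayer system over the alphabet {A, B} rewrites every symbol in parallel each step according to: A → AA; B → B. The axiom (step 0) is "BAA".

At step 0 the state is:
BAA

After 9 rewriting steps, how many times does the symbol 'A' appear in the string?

1024

[0] BAA
[1] BAAAA
[2] BAAAAAAAA
[3] BAAAAAAAAAAAAAAAA
[4] BAAAAAAAAAAAAAAAAAAAAAAAAAAAAAAAA
[5] BAAAAAAAAAAAAAAAAAAAAAAAAAAAAAAAAAAAAAAAAAAAAAAAAAAAAAAAAAAAAAAAA
[6] BAAAAAAAAAAAAAAAAAAAAAAAAAAAAAAAAAAAAAAAAAAAAAAAAAAAAAAAAA…AAAAAAAAAAAAAAAAAAAAAAAAAAAAAAAAAAAAAAAAAAAAAAAAAAAAAAAAAA  (len 129)
[7] BAAAAAAAAAAAAAAAAAAAAAAAAAAAAAAAAAAAAAAAAAAAAAAAAAAAAAAAAA…AAAAAAAAAAAAAAAAAAAAAAAAAAAAAAAAAAAAAAAAAAAAAAAAAAAAAAAAAA  (len 257)
[8] BAAAAAAAAAAAAAAAAAAAAAAAAAAAAAAAAAAAAAAAAAAAAAAAAAAAAAAAAA…AAAAAAAAAAAAAAAAAAAAAAAAAAAAAAAAAAAAAAAAAAAAAAAAAAAAAAAAAA  (len 513)
[9] BAAAAAAAAAAAAAAAAAAAAAAAAAAAAAAAAAAAAAAAAAAAAAAAAAAAAAAAAA…AAAAAAAAAAAAAAAAAAAAAAAAAAAAAAAAAAAAAAAAAAAAAAAAAAAAAAAAAA  (len 1025)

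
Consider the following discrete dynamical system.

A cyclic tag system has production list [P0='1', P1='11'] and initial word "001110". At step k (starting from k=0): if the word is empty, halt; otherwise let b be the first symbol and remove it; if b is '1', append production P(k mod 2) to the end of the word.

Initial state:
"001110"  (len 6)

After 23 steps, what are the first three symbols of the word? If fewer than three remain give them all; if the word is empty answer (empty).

111

0) "001110"  (len 6)
1) "01110"  (len 5)
2) "1110"  (len 4)
3) "1101"  (len 4)
4) "10111"  (len 5)
5) "01111"  (len 5)
6) "1111"  (len 4)
7) "1111"  (len 4)
8) "11111"  (len 5)
9) "11111"  (len 5)
10) "111111"  (len 6)
11) "111111"  (len 6)
12) "1111111"  (len 7)
13) "1111111"  (len 7)
14) "11111111"  (len 8)
15) "11111111"  (len 8)
16) "111111111"  (len 9)
17) "111111111"  (len 9)
18) "1111111111"  (len 10)
19) "1111111111"  (len 10)
20) "11111111111"  (len 11)
21) "11111111111"  (len 11)
22) "111111111111"  (len 12)
23) "111111111111"  (len 12)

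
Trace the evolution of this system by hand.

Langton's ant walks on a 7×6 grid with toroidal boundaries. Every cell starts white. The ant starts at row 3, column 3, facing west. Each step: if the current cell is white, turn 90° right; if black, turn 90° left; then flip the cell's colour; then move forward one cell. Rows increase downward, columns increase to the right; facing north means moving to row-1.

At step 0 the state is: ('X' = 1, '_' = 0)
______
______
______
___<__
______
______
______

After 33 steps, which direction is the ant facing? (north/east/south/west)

north

step 0: ______
______
______
___<__
______
______
______
step 1: ______
______
___^__
___X__
______
______
______
step 2: ______
______
___X>_
___X__
______
______
______
step 3: ______
______
___XX_
___Xv_
______
______
______
step 4: ______
______
___XX_
___<X_
______
______
______
step 5: ______
______
___XX_
____X_
___v__
______
______
step 6: ______
______
___XX_
____X_
__<X__
______
______
step 7: ______
______
___XX_
__^_X_
__XX__
______
______
step 8: ______
______
___XX_
__X>X_
__XX__
______
______
step 9: ______
______
___XX_
__XXX_
__Xv__
______
______
step 10: ______
______
___XX_
__XXX_
__X_>_
______
______
step 11: ______
______
___XX_
__XXX_
__X_X_
____v_
______
step 12: ______
______
___XX_
__XXX_
__X_X_
___<X_
______
step 13: ______
______
___XX_
__XXX_
__X^X_
___XX_
______
step 14: ______
______
___XX_
__XXX_
__XX>_
___XX_
______
step 15: ______
______
___XX_
__XX^_
__XX__
___XX_
______
step 16: ______
______
___XX_
__X<__
__XX__
___XX_
______
step 17: ______
______
___XX_
__X___
__Xv__
___XX_
______
step 18: ______
______
___XX_
__X___
__X_>_
___XX_
______
step 19: ______
______
___XX_
__X___
__X_X_
___Xv_
______
step 20: ______
______
___XX_
__X___
__X_X_
___X_>
______
step 21: ______
______
___XX_
__X___
__X_X_
___X_X
_____v
step 22: ______
______
___XX_
__X___
__X_X_
___X_X
____<X
step 23: ______
______
___XX_
__X___
__X_X_
___X^X
____XX
step 24: ______
______
___XX_
__X___
__X_X_
___XX>
____XX
step 25: ______
______
___XX_
__X___
__X_X^
___XX_
____XX
step 26: ______
______
___XX_
__X___
>_X_XX
___XX_
____XX
step 27: ______
______
___XX_
__X___
X_X_XX
v__XX_
____XX
step 28: ______
______
___XX_
__X___
X_X_XX
X__XX<
____XX
step 29: ______
______
___XX_
__X___
X_X_X^
X__XXX
____XX
step 30: ______
______
___XX_
__X___
X_X_<_
X__XXX
____XX
step 31: ______
______
___XX_
__X___
X_X___
X__XvX
____XX
step 32: ______
______
___XX_
__X___
X_X___
X__X_>
____XX
step 33: ______
______
___XX_
__X___
X_X__^
X__X__
____XX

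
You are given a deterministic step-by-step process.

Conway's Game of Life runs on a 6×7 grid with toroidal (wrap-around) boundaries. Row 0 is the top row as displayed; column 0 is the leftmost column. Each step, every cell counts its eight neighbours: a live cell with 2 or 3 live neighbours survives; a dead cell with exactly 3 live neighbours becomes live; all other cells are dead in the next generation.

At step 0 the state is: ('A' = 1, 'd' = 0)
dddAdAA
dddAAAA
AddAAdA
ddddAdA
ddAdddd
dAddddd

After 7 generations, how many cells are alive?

14

0) dddAdAA
dddAAAA
AddAAdA
ddddAdA
ddAdddd
dAddddd
1) AdAAddA
ddAdddd
Adddddd
AdddAdA
ddddddd
ddAdddd
2) ddAAddd
AdAAddA
AAddddA
AdddddA
ddddddd
dAAAddd
3) AdddAdd
dddAddA
ddAddAd
dAddddA
AAAdddd
dAdAddd
4) AdAAAdd
dddAAAA
AdAddAA
ddddddA
ddddddd
dddAddd
5) ddAdddA
ddddddd
AddAddd
AddddAA
ddddddd
ddAAAdd
6) ddAdddd
ddddddd
Adddddd
AdddddA
dddAAAA
ddAAddd
7) ddAAddd
ddddddd
AdddddA
AdddAdd
AdAAAAA
ddAddAd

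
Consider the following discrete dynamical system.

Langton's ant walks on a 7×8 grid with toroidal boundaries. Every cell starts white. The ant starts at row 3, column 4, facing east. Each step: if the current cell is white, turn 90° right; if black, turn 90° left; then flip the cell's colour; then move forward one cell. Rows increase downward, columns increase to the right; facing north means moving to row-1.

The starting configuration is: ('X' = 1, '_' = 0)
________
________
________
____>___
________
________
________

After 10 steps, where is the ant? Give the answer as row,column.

t=0: ________
________
________
____>___
________
________
________
t=1: ________
________
________
____X___
____v___
________
________
t=2: ________
________
________
____X___
___<X___
________
________
t=3: ________
________
________
___^X___
___XX___
________
________
t=4: ________
________
________
___X>___
___XX___
________
________
t=5: ________
________
____^___
___X____
___XX___
________
________
t=6: ________
________
____X>__
___X____
___XX___
________
________
t=7: ________
________
____XX__
___X_v__
___XX___
________
________
t=8: ________
________
____XX__
___X<X__
___XX___
________
________
t=9: ________
________
____^X__
___XXX__
___XX___
________
________
t=10: ________
________
___<_X__
___XXX__
___XX___
________
________

2,3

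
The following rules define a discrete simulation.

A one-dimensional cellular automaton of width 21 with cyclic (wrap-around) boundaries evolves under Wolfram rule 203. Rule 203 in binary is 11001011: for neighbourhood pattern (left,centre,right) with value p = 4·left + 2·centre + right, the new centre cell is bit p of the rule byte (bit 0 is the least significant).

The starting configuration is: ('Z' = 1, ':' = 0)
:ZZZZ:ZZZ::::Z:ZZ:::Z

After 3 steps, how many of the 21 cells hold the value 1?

16

t=0: :ZZZZ:ZZZ::::Z:ZZ:::Z
t=1: :ZZZZ:ZZZ:ZZZ::ZZ:ZZ:
t=2: ZZZZZ:ZZZ:ZZZ:ZZZ:ZZ:
t=3: ZZZZZ:ZZZ:ZZZ:ZZZ:ZZ:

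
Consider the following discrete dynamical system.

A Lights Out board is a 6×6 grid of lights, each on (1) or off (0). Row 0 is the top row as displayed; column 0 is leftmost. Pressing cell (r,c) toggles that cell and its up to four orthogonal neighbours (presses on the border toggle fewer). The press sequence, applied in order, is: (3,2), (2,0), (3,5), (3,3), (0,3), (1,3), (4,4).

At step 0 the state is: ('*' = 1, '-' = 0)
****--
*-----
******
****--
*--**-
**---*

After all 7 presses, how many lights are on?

19

gen 0: ****--
*-----
******
****--
*--**-
**---*
gen 1: ****--
*-----
**-***
*-----
*-***-
**---*
gen 2: ****--
------
---***
------
*-***-
**---*
gen 3: ****--
------
---**-
----**
*-****
**---*
gen 4: ****--
------
----*-
--**-*
*-*-**
**---*
gen 5: **--*-
---*--
----*-
--**-*
*-*-**
**---*
gen 6: **-**-
--*-*-
---**-
--**-*
*-*-**
**---*
gen 7: **-**-
--*-*-
---**-
--****
*-**--
**--**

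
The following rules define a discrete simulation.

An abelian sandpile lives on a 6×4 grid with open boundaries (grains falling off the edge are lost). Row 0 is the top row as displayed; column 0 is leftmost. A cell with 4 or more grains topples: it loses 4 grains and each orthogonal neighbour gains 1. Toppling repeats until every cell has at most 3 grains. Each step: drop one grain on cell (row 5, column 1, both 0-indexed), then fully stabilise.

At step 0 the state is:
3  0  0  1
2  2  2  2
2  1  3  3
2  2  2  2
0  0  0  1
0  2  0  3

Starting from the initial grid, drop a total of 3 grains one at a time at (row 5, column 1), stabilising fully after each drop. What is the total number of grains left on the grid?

k=0  3  0  0  1
2  2  2  2
2  1  3  3
2  2  2  2
0  0  0  1
0  2  0  3
k=1  3  0  0  1
2  2  2  2
2  1  3  3
2  2  2  2
0  0  0  1
0  3  0  3
k=2  3  0  0  1
2  2  2  2
2  1  3  3
2  2  2  2
0  1  0  1
1  0  1  3
k=3  3  0  0  1
2  2  2  2
2  1  3  3
2  2  2  2
0  1  0  1
1  1  1  3

37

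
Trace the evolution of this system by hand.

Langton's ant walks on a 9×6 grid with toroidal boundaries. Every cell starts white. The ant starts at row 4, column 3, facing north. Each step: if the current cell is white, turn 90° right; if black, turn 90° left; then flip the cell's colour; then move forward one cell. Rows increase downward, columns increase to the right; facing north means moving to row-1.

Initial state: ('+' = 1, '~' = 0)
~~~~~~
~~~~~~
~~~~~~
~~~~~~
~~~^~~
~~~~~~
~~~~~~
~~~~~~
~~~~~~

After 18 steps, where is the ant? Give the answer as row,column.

5,2

k=0  ~~~~~~
~~~~~~
~~~~~~
~~~~~~
~~~^~~
~~~~~~
~~~~~~
~~~~~~
~~~~~~
k=1  ~~~~~~
~~~~~~
~~~~~~
~~~~~~
~~~+>~
~~~~~~
~~~~~~
~~~~~~
~~~~~~
k=2  ~~~~~~
~~~~~~
~~~~~~
~~~~~~
~~~++~
~~~~v~
~~~~~~
~~~~~~
~~~~~~
k=3  ~~~~~~
~~~~~~
~~~~~~
~~~~~~
~~~++~
~~~<+~
~~~~~~
~~~~~~
~~~~~~
k=4  ~~~~~~
~~~~~~
~~~~~~
~~~~~~
~~~^+~
~~~++~
~~~~~~
~~~~~~
~~~~~~
k=5  ~~~~~~
~~~~~~
~~~~~~
~~~~~~
~~<~+~
~~~++~
~~~~~~
~~~~~~
~~~~~~
k=6  ~~~~~~
~~~~~~
~~~~~~
~~^~~~
~~+~+~
~~~++~
~~~~~~
~~~~~~
~~~~~~
k=7  ~~~~~~
~~~~~~
~~~~~~
~~+>~~
~~+~+~
~~~++~
~~~~~~
~~~~~~
~~~~~~
k=8  ~~~~~~
~~~~~~
~~~~~~
~~++~~
~~+v+~
~~~++~
~~~~~~
~~~~~~
~~~~~~
k=9  ~~~~~~
~~~~~~
~~~~~~
~~++~~
~~<++~
~~~++~
~~~~~~
~~~~~~
~~~~~~
k=10  ~~~~~~
~~~~~~
~~~~~~
~~++~~
~~~++~
~~v++~
~~~~~~
~~~~~~
~~~~~~
k=11  ~~~~~~
~~~~~~
~~~~~~
~~++~~
~~~++~
~<+++~
~~~~~~
~~~~~~
~~~~~~
k=12  ~~~~~~
~~~~~~
~~~~~~
~~++~~
~^~++~
~++++~
~~~~~~
~~~~~~
~~~~~~
k=13  ~~~~~~
~~~~~~
~~~~~~
~~++~~
~+>++~
~++++~
~~~~~~
~~~~~~
~~~~~~
k=14  ~~~~~~
~~~~~~
~~~~~~
~~++~~
~++++~
~+v++~
~~~~~~
~~~~~~
~~~~~~
k=15  ~~~~~~
~~~~~~
~~~~~~
~~++~~
~++++~
~+~>+~
~~~~~~
~~~~~~
~~~~~~
k=16  ~~~~~~
~~~~~~
~~~~~~
~~++~~
~++^+~
~+~~+~
~~~~~~
~~~~~~
~~~~~~
k=17  ~~~~~~
~~~~~~
~~~~~~
~~++~~
~+<~+~
~+~~+~
~~~~~~
~~~~~~
~~~~~~
k=18  ~~~~~~
~~~~~~
~~~~~~
~~++~~
~+~~+~
~+v~+~
~~~~~~
~~~~~~
~~~~~~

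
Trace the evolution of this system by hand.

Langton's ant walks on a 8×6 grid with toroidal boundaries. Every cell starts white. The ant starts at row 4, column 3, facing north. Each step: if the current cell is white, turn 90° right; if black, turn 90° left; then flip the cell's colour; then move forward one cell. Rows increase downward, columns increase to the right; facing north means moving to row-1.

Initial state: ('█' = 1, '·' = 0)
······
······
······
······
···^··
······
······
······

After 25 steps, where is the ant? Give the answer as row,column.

k=0  ······
······
······
······
···^··
······
······
······
k=1  ······
······
······
······
···█>·
······
······
······
k=2  ······
······
······
······
···██·
····v·
······
······
k=3  ······
······
······
······
···██·
···<█·
······
······
k=4  ······
······
······
······
···^█·
···██·
······
······
k=5  ······
······
······
······
··<·█·
···██·
······
······
k=6  ······
······
······
··^···
··█·█·
···██·
······
······
k=7  ······
······
······
··█>··
··█·█·
···██·
······
······
k=8  ······
······
······
··██··
··█v█·
···██·
······
······
k=9  ······
······
······
··██··
··<██·
···██·
······
······
k=10  ······
······
······
··██··
···██·
··v██·
······
······
k=11  ······
······
······
··██··
···██·
·<███·
······
······
k=12  ······
······
······
··██··
·^·██·
·████·
······
······
k=13  ······
······
······
··██··
·█>██·
·████·
······
······
k=14  ······
······
······
··██··
·████·
·█v██·
······
······
k=15  ······
······
······
··██··
·████·
·█·>█·
······
······
k=16  ······
······
······
··██··
·██^█·
·█··█·
······
······
k=17  ······
······
······
··██··
·█<·█·
·█··█·
······
······
k=18  ······
······
······
··██··
·█··█·
·█v·█·
······
······
k=19  ······
······
······
··██··
·█··█·
·<█·█·
······
······
k=20  ······
······
······
··██··
·█··█·
··█·█·
·v····
······
k=21  ······
······
······
··██··
·█··█·
··█·█·
<█····
······
k=22  ······
······
······
··██··
·█··█·
^·█·█·
██····
······
k=23  ······
······
······
··██··
·█··█·
█>█·█·
██····
······
k=24  ······
······
······
··██··
·█··█·
███·█·
█v····
······
k=25  ······
······
······
··██··
·█··█·
███·█·
█·>···
······

6,2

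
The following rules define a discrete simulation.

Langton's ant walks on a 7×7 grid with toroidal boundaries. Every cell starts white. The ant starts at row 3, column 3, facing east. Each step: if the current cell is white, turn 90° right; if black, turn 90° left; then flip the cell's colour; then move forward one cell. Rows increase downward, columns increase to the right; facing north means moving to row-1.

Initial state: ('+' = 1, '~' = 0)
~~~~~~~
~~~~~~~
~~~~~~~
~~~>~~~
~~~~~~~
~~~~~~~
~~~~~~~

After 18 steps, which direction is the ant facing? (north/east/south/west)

west

step 0: ~~~~~~~
~~~~~~~
~~~~~~~
~~~>~~~
~~~~~~~
~~~~~~~
~~~~~~~
step 1: ~~~~~~~
~~~~~~~
~~~~~~~
~~~+~~~
~~~v~~~
~~~~~~~
~~~~~~~
step 2: ~~~~~~~
~~~~~~~
~~~~~~~
~~~+~~~
~~<+~~~
~~~~~~~
~~~~~~~
step 3: ~~~~~~~
~~~~~~~
~~~~~~~
~~^+~~~
~~++~~~
~~~~~~~
~~~~~~~
step 4: ~~~~~~~
~~~~~~~
~~~~~~~
~~+>~~~
~~++~~~
~~~~~~~
~~~~~~~
step 5: ~~~~~~~
~~~~~~~
~~~^~~~
~~+~~~~
~~++~~~
~~~~~~~
~~~~~~~
step 6: ~~~~~~~
~~~~~~~
~~~+>~~
~~+~~~~
~~++~~~
~~~~~~~
~~~~~~~
step 7: ~~~~~~~
~~~~~~~
~~~++~~
~~+~v~~
~~++~~~
~~~~~~~
~~~~~~~
step 8: ~~~~~~~
~~~~~~~
~~~++~~
~~+<+~~
~~++~~~
~~~~~~~
~~~~~~~
step 9: ~~~~~~~
~~~~~~~
~~~^+~~
~~+++~~
~~++~~~
~~~~~~~
~~~~~~~
step 10: ~~~~~~~
~~~~~~~
~~<~+~~
~~+++~~
~~++~~~
~~~~~~~
~~~~~~~
step 11: ~~~~~~~
~~^~~~~
~~+~+~~
~~+++~~
~~++~~~
~~~~~~~
~~~~~~~
step 12: ~~~~~~~
~~+>~~~
~~+~+~~
~~+++~~
~~++~~~
~~~~~~~
~~~~~~~
step 13: ~~~~~~~
~~++~~~
~~+v+~~
~~+++~~
~~++~~~
~~~~~~~
~~~~~~~
step 14: ~~~~~~~
~~++~~~
~~<++~~
~~+++~~
~~++~~~
~~~~~~~
~~~~~~~
step 15: ~~~~~~~
~~++~~~
~~~++~~
~~v++~~
~~++~~~
~~~~~~~
~~~~~~~
step 16: ~~~~~~~
~~++~~~
~~~++~~
~~~>+~~
~~++~~~
~~~~~~~
~~~~~~~
step 17: ~~~~~~~
~~++~~~
~~~^+~~
~~~~+~~
~~++~~~
~~~~~~~
~~~~~~~
step 18: ~~~~~~~
~~++~~~
~~<~+~~
~~~~+~~
~~++~~~
~~~~~~~
~~~~~~~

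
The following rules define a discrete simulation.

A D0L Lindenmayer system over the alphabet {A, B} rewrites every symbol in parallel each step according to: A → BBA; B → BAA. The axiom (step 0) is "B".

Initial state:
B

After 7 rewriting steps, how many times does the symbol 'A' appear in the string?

t=0: B
t=1: BAA
t=2: BAABBABBA
t=3: BAABBABBABAABAABBABAABAABBA
t=4: BAABBABBABAABAABBABAABAABBABAABBABBABAABBABBABAABAABBABAABBABBABAABBABBABAABAABBA
t=5: BAABBABBABAABAABBABAABAABBABAABBABBABAABBABBABAABAABBABAAB…ABBABAABBABBABAABAABBABAABAABBABAABBABBABAABBABBABAABAABBA  (len 243)
t=6: BAABBABBABAABAABBABAABAABBABAABBABBABAABBABBABAABAABBABAAB…ABBABAABBABBABAABAABBABAABAABBABAABBABBABAABBABBABAABAABBA  (len 729)
t=7: BAABBABBABAABAABBABAABAABBABAABBABBABAABBABBABAABAABBABAAB…ABBABAABBABBABAABAABBABAABAABBABAABBABBABAABBABBABAABAABBA  (len 2187)

1094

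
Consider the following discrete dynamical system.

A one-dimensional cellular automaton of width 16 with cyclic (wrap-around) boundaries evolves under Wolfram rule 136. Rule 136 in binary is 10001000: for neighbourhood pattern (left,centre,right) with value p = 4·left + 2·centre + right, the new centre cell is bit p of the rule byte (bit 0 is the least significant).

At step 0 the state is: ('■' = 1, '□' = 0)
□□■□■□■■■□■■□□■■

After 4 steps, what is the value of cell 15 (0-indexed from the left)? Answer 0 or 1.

gen 0: □□■□■□■■■□■■□□■■
gen 1: □□□□□□■■□□■□□□■□
gen 2: □□□□□□■□□□□□□□□□
gen 3: □□□□□□□□□□□□□□□□
gen 4: □□□□□□□□□□□□□□□□

0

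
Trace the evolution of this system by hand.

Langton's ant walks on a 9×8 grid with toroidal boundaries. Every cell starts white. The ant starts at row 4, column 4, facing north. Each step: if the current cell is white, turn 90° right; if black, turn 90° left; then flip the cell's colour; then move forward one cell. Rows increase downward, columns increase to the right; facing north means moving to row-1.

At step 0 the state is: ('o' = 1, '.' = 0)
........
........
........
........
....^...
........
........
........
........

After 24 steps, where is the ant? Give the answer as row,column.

step 0: ........
........
........
........
....^...
........
........
........
........
step 1: ........
........
........
........
....o>..
........
........
........
........
step 2: ........
........
........
........
....oo..
.....v..
........
........
........
step 3: ........
........
........
........
....oo..
....<o..
........
........
........
step 4: ........
........
........
........
....^o..
....oo..
........
........
........
step 5: ........
........
........
........
...<.o..
....oo..
........
........
........
step 6: ........
........
........
...^....
...o.o..
....oo..
........
........
........
step 7: ........
........
........
...o>...
...o.o..
....oo..
........
........
........
step 8: ........
........
........
...oo...
...ovo..
....oo..
........
........
........
step 9: ........
........
........
...oo...
...<oo..
....oo..
........
........
........
step 10: ........
........
........
...oo...
....oo..
...voo..
........
........
........
step 11: ........
........
........
...oo...
....oo..
..<ooo..
........
........
........
step 12: ........
........
........
...oo...
..^.oo..
..oooo..
........
........
........
step 13: ........
........
........
...oo...
..o>oo..
..oooo..
........
........
........
step 14: ........
........
........
...oo...
..oooo..
..ovoo..
........
........
........
step 15: ........
........
........
...oo...
..oooo..
..o.>o..
........
........
........
step 16: ........
........
........
...oo...
..oo^o..
..o..o..
........
........
........
step 17: ........
........
........
...oo...
..o<.o..
..o..o..
........
........
........
step 18: ........
........
........
...oo...
..o..o..
..ov.o..
........
........
........
step 19: ........
........
........
...oo...
..o..o..
..<o.o..
........
........
........
step 20: ........
........
........
...oo...
..o..o..
...o.o..
..v.....
........
........
step 21: ........
........
........
...oo...
..o..o..
...o.o..
.<o.....
........
........
step 22: ........
........
........
...oo...
..o..o..
.^.o.o..
.oo.....
........
........
step 23: ........
........
........
...oo...
..o..o..
.o>o.o..
.oo.....
........
........
step 24: ........
........
........
...oo...
..o..o..
.ooo.o..
.ov.....
........
........

6,2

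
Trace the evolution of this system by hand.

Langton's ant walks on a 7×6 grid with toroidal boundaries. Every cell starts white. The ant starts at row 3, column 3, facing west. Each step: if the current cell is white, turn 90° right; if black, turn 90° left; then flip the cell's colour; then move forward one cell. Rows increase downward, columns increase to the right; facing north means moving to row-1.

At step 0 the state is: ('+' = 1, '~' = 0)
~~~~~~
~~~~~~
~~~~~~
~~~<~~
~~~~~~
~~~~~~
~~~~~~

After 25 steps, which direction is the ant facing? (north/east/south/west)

[0] ~~~~~~
~~~~~~
~~~~~~
~~~<~~
~~~~~~
~~~~~~
~~~~~~
[1] ~~~~~~
~~~~~~
~~~^~~
~~~+~~
~~~~~~
~~~~~~
~~~~~~
[2] ~~~~~~
~~~~~~
~~~+>~
~~~+~~
~~~~~~
~~~~~~
~~~~~~
[3] ~~~~~~
~~~~~~
~~~++~
~~~+v~
~~~~~~
~~~~~~
~~~~~~
[4] ~~~~~~
~~~~~~
~~~++~
~~~<+~
~~~~~~
~~~~~~
~~~~~~
[5] ~~~~~~
~~~~~~
~~~++~
~~~~+~
~~~v~~
~~~~~~
~~~~~~
[6] ~~~~~~
~~~~~~
~~~++~
~~~~+~
~~<+~~
~~~~~~
~~~~~~
[7] ~~~~~~
~~~~~~
~~~++~
~~^~+~
~~++~~
~~~~~~
~~~~~~
[8] ~~~~~~
~~~~~~
~~~++~
~~+>+~
~~++~~
~~~~~~
~~~~~~
[9] ~~~~~~
~~~~~~
~~~++~
~~+++~
~~+v~~
~~~~~~
~~~~~~
[10] ~~~~~~
~~~~~~
~~~++~
~~+++~
~~+~>~
~~~~~~
~~~~~~
[11] ~~~~~~
~~~~~~
~~~++~
~~+++~
~~+~+~
~~~~v~
~~~~~~
[12] ~~~~~~
~~~~~~
~~~++~
~~+++~
~~+~+~
~~~<+~
~~~~~~
[13] ~~~~~~
~~~~~~
~~~++~
~~+++~
~~+^+~
~~~++~
~~~~~~
[14] ~~~~~~
~~~~~~
~~~++~
~~+++~
~~++>~
~~~++~
~~~~~~
[15] ~~~~~~
~~~~~~
~~~++~
~~++^~
~~++~~
~~~++~
~~~~~~
[16] ~~~~~~
~~~~~~
~~~++~
~~+<~~
~~++~~
~~~++~
~~~~~~
[17] ~~~~~~
~~~~~~
~~~++~
~~+~~~
~~+v~~
~~~++~
~~~~~~
[18] ~~~~~~
~~~~~~
~~~++~
~~+~~~
~~+~>~
~~~++~
~~~~~~
[19] ~~~~~~
~~~~~~
~~~++~
~~+~~~
~~+~+~
~~~+v~
~~~~~~
[20] ~~~~~~
~~~~~~
~~~++~
~~+~~~
~~+~+~
~~~+~>
~~~~~~
[21] ~~~~~~
~~~~~~
~~~++~
~~+~~~
~~+~+~
~~~+~+
~~~~~v
[22] ~~~~~~
~~~~~~
~~~++~
~~+~~~
~~+~+~
~~~+~+
~~~~<+
[23] ~~~~~~
~~~~~~
~~~++~
~~+~~~
~~+~+~
~~~+^+
~~~~++
[24] ~~~~~~
~~~~~~
~~~++~
~~+~~~
~~+~+~
~~~++>
~~~~++
[25] ~~~~~~
~~~~~~
~~~++~
~~+~~~
~~+~+^
~~~++~
~~~~++

north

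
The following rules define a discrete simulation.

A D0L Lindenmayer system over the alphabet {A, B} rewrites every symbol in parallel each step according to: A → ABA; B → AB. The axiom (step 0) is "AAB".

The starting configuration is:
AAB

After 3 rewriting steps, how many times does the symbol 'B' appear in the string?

21

0) AAB
1) ABAABAAB
2) ABAABABAABAABABAABAAB
3) ABAABABAABAABABAABABAABAABABAABAABABAABABAABAABABAABAAB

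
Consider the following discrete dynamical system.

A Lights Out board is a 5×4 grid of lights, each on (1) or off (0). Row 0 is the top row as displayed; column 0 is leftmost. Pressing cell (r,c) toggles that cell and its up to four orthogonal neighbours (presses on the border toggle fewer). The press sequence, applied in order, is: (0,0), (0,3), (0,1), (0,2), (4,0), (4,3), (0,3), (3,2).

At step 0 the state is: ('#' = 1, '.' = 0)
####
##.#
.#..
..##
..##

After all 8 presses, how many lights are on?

[0] ####
##.#
.#..
..##
..##
[1] ..##
.#.#
.#..
..##
..##
[2] ....
.#..
.#..
..##
..##
[3] ###.
....
.#..
..##
..##
[4] #..#
..#.
.#..
..##
..##
[5] #..#
..#.
.#..
#.##
####
[6] #..#
..#.
.#..
#.#.
##..
[7] #.#.
..##
.#..
#.#.
##..
[8] #.#.
..##
.##.
##.#
###.

12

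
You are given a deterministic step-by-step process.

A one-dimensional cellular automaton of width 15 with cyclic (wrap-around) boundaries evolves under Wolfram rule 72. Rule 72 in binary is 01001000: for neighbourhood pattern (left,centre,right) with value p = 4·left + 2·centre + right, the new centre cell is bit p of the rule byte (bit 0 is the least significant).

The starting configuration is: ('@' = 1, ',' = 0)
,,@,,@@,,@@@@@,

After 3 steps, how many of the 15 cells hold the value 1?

2

[0] ,,@,,@@,,@@@@@,
[1] ,,,,,@@,,@,,,@,
[2] ,,,,,@@,,,,,,,,
[3] ,,,,,@@,,,,,,,,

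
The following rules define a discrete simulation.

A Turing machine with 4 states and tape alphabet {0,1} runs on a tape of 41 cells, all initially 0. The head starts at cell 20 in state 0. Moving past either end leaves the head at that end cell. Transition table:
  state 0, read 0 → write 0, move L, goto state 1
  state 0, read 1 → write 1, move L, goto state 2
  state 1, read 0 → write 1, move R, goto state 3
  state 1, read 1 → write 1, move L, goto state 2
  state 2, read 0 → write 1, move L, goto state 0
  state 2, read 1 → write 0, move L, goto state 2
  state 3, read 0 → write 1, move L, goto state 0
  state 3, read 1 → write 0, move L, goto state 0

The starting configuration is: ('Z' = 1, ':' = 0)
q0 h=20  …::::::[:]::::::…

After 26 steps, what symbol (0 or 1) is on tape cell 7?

1

t=0: q0 h=20  …::::::[:]::::::…
t=1: q1 h=19  …::::::[:]::::::…
t=2: q3 h=20  …:::::Z[:]::::::…
t=3: q0 h=19  …::::::[Z]Z:::::…
t=4: q2 h=18  …::::::[:]ZZ::::…
t=5: q0 h=17  …::::::[:]ZZZ:::…
t=6: q1 h=16  …::::::[:]:ZZZ::…
t=7: q3 h=17  …:::::Z[:]ZZZ:::…
t=8: q0 h=16  …::::::[Z]ZZZZ::…
t=9: q2 h=15  …::::::[:]ZZZZZ:…
t=10: q0 h=14  …::::::[:]ZZZZZZ…
t=11: q1 h=13  …::::::[:]:ZZZZZ…
t=12: q3 h=14  …:::::Z[:]ZZZZZZ…
t=13: q0 h=13  …::::::[Z]ZZZZZZ…
t=14: q2 h=12  …::::::[:]ZZZZZZ…
t=15: q0 h=11  …::::::[:]ZZZZZZ…
t=16: q1 h=10  …::::::[:]:ZZZZZ…
t=17: q3 h=11  …:::::Z[:]ZZZZZZ…
t=18: q0 h=10  …::::::[Z]ZZZZZZ…
t=19: q2 h= 9  …::::::[:]ZZZZZZ…
t=20: q0 h= 8  …::::::[:]ZZZZZZ…
t=21: q1 h= 7  …::::::[:]:ZZZZZ…
t=22: q3 h= 8  …:::::Z[:]ZZZZZZ…
t=23: q0 h= 7  …::::::[Z]ZZZZZZ…
t=24: q2 h= 6  |::::::[:]ZZZZZZ…
t=25: q0 h= 5  |:::::[:]ZZZZZZ…
t=26: q1 h= 4  |::::[:]:ZZZZZ…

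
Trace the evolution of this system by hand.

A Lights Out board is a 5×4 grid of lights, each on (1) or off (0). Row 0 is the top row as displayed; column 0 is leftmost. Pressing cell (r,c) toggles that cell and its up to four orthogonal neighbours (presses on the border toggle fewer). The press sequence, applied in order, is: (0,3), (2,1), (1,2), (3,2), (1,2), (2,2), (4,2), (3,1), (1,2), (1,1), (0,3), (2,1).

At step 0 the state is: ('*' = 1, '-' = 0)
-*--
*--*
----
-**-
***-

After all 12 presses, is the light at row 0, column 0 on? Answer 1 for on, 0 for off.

0

k=0  -*--
*--*
----
-**-
***-
k=1  -***
*---
----
-**-
***-
k=2  -***
**--
***-
--*-
***-
k=3  -*-*
*-**
**--
--*-
***-
k=4  -*-*
*-**
***-
-*-*
**--
k=5  -***
**--
**--
-*-*
**--
k=6  -***
***-
*-**
-***
**--
k=7  -***
***-
*-**
-*-*
*-**
k=8  -***
***-
****
*-**
****
k=9  -*-*
*--*
**-*
*-**
****
k=10  ---*
-***
*--*
*-**
****
k=11  --*-
-**-
*--*
*-**
****
k=12  --*-
--*-
-***
****
****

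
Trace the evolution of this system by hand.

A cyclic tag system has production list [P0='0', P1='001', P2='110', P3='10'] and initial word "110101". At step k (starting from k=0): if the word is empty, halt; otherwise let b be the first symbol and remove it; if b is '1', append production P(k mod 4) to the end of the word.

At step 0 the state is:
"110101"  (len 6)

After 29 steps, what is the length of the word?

k=0  "110101"  (len 6)
k=1  "101010"  (len 6)
k=2  "01010001"  (len 8)
k=3  "1010001"  (len 7)
k=4  "01000110"  (len 8)
k=5  "1000110"  (len 7)
k=6  "000110001"  (len 9)
k=7  "00110001"  (len 8)
k=8  "0110001"  (len 7)
k=9  "110001"  (len 6)
k=10  "10001001"  (len 8)
k=11  "0001001110"  (len 10)
k=12  "001001110"  (len 9)
k=13  "01001110"  (len 8)
k=14  "1001110"  (len 7)
k=15  "001110110"  (len 9)
k=16  "01110110"  (len 8)
k=17  "1110110"  (len 7)
k=18  "110110001"  (len 9)
k=19  "10110001110"  (len 11)
k=20  "011000111010"  (len 12)
k=21  "11000111010"  (len 11)
k=22  "1000111010001"  (len 13)
k=23  "000111010001110"  (len 15)
k=24  "00111010001110"  (len 14)
k=25  "0111010001110"  (len 13)
k=26  "111010001110"  (len 12)
k=27  "11010001110110"  (len 14)
k=28  "101000111011010"  (len 15)
k=29  "010001110110100"  (len 15)

15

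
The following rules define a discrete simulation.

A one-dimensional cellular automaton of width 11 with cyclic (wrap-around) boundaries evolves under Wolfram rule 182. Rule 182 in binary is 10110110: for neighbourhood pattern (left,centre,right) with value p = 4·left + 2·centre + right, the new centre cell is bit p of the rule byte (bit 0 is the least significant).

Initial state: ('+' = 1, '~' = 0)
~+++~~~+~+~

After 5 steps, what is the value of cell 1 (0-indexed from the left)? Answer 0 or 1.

0

gen 0: ~+++~~~+~+~
gen 1: +~+~+~+++++
gen 2: ~+++++~++++
gen 3: +~+++~+~++~
gen 4: ++~+~+++~~+
gen 5: +~+++~+~++~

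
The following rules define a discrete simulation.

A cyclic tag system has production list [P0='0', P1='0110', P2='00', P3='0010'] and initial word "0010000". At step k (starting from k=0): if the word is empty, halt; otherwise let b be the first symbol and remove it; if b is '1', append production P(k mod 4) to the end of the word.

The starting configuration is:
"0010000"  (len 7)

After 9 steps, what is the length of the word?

step 0: "0010000"  (len 7)
step 1: "010000"  (len 6)
step 2: "10000"  (len 5)
step 3: "000000"  (len 6)
step 4: "00000"  (len 5)
step 5: "0000"  (len 4)
step 6: "000"  (len 3)
step 7: "00"  (len 2)
step 8: "0"  (len 1)
step 9: (halted — word empty)

0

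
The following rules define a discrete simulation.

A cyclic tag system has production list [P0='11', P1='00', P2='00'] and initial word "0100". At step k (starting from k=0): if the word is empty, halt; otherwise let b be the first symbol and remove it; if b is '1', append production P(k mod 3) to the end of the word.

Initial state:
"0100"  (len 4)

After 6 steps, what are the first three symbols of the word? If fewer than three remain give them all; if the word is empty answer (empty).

(empty)

step 0: "0100"  (len 4)
step 1: "100"  (len 3)
step 2: "0000"  (len 4)
step 3: "000"  (len 3)
step 4: "00"  (len 2)
step 5: "0"  (len 1)
step 6: (halted — word empty)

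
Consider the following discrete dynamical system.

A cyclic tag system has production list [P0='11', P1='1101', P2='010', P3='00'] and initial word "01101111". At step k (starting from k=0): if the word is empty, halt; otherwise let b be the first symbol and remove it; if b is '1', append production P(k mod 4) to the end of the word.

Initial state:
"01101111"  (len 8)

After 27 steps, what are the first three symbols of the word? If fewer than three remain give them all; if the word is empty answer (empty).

111

step 0: "01101111"  (len 8)
step 1: "1101111"  (len 7)
step 2: "1011111101"  (len 10)
step 3: "011111101010"  (len 12)
step 4: "11111101010"  (len 11)
step 5: "111110101011"  (len 12)
step 6: "111101010111101"  (len 15)
step 7: "11101010111101010"  (len 17)
step 8: "110101011110101000"  (len 18)
step 9: "1010101111010100011"  (len 19)
step 10: "0101011110101000111101"  (len 22)
step 11: "101011110101000111101"  (len 21)
step 12: "0101111010100011110100"  (len 22)
step 13: "101111010100011110100"  (len 21)
step 14: "011110101000111101001101"  (len 24)
step 15: "11110101000111101001101"  (len 23)
step 16: "111010100011110100110100"  (len 24)
step 17: "1101010001111010011010011"  (len 25)
step 18: "1010100011110100110100111101"  (len 28)
step 19: "010100011110100110100111101010"  (len 30)
step 20: "10100011110100110100111101010"  (len 29)
step 21: "010001111010011010011110101011"  (len 30)
step 22: "10001111010011010011110101011"  (len 29)
step 23: "0001111010011010011110101011010"  (len 31)
step 24: "001111010011010011110101011010"  (len 30)
step 25: "01111010011010011110101011010"  (len 29)
step 26: "1111010011010011110101011010"  (len 28)
step 27: "111010011010011110101011010010"  (len 30)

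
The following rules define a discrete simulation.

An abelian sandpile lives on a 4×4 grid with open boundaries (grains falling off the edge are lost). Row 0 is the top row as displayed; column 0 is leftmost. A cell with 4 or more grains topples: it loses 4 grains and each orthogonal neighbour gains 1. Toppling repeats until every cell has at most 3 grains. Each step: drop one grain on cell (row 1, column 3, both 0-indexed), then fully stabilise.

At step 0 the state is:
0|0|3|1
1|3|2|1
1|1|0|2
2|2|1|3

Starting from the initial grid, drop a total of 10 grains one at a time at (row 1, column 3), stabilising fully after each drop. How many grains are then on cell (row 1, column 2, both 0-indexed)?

3

[0] 0|0|3|1
1|3|2|1
1|1|0|2
2|2|1|3
[1] 0|0|3|1
1|3|2|2
1|1|0|2
2|2|1|3
[2] 0|0|3|1
1|3|2|3
1|1|0|2
2|2|1|3
[3] 0|0|3|2
1|3|3|0
1|1|0|3
2|2|1|3
[4] 0|0|3|2
1|3|3|1
1|1|0|3
2|2|1|3
[5] 0|0|3|2
1|3|3|2
1|1|0|3
2|2|1|3
[6] 0|0|3|2
1|3|3|3
1|1|0|3
2|2|1|3
[7] 0|2|1|0
2|0|2|3
1|2|2|1
2|2|2|0
[8] 0|2|1|1
2|0|3|0
1|2|2|2
2|2|2|0
[9] 0|2|1|1
2|0|3|1
1|2|2|2
2|2|2|0
[10] 0|2|1|1
2|0|3|2
1|2|2|2
2|2|2|0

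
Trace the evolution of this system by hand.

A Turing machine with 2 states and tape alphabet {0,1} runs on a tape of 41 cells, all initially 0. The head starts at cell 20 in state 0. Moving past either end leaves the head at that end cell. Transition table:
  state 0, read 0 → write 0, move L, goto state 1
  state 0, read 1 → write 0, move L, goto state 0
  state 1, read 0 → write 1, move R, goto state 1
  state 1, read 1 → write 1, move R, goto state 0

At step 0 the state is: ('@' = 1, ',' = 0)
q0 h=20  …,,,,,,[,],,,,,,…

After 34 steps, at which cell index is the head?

30

[0] q0 h=20  …,,,,,,[,],,,,,,…
[1] q1 h=19  …,,,,,,[,],,,,,,…
[2] q1 h=20  …,,,,,@[,],,,,,,…
[3] q1 h=21  …,,,,@@[,],,,,,,…
[4] q1 h=22  …,,,@@@[,],,,,,,…
[5] q1 h=23  …,,@@@@[,],,,,,,…
[6] q1 h=24  …,@@@@@[,],,,,,,…
[7] q1 h=25  …@@@@@@[,],,,,,,…
[8] q1 h=26  …@@@@@@[,],,,,,,…
[9] q1 h=27  …@@@@@@[,],,,,,,…
[10] q1 h=28  …@@@@@@[,],,,,,,…
[11] q1 h=29  …@@@@@@[,],,,,,,…
[12] q1 h=30  …@@@@@@[,],,,,,,…
[13] q1 h=31  …@@@@@@[,],,,,,,…
[14] q1 h=32  …@@@@@@[,],,,,,,…
[15] q1 h=33  …@@@@@@[,],,,,,,…
[16] q1 h=34  …@@@@@@[,],,,,,,|
[17] q1 h=35  …@@@@@@[,],,,,,|
[18] q1 h=36  …@@@@@@[,],,,,|
[19] q1 h=37  …@@@@@@[,],,,|
[20] q1 h=38  …@@@@@@[,],,|
[21] q1 h=39  …@@@@@@[,],|
[22] q1 h=40  …@@@@@@[,]|
[23] q1 h=40  …@@@@@@[@]|
[24] q0 h=40  …@@@@@@[@]|
[25] q0 h=39  …@@@@@@[@],|
[26] q0 h=38  …@@@@@@[@],,|
[27] q0 h=37  …@@@@@@[@],,,|
[28] q0 h=36  …@@@@@@[@],,,,|
[29] q0 h=35  …@@@@@@[@],,,,,|
[30] q0 h=34  …@@@@@@[@],,,,,,|
[31] q0 h=33  …@@@@@@[@],,,,,,…
[32] q0 h=32  …@@@@@@[@],,,,,,…
[33] q0 h=31  …@@@@@@[@],,,,,,…
[34] q0 h=30  …@@@@@@[@],,,,,,…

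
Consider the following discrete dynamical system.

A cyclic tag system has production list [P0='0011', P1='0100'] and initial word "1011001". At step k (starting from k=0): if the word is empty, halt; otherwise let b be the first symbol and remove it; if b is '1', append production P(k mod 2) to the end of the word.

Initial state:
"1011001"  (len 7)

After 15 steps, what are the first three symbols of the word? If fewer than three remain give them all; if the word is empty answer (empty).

010

k=0  "1011001"  (len 7)
k=1  "0110010011"  (len 10)
k=2  "110010011"  (len 9)
k=3  "100100110011"  (len 12)
k=4  "001001100110100"  (len 15)
k=5  "01001100110100"  (len 14)
k=6  "1001100110100"  (len 13)
k=7  "0011001101000011"  (len 16)
k=8  "011001101000011"  (len 15)
k=9  "11001101000011"  (len 14)
k=10  "10011010000110100"  (len 17)
k=11  "00110100001101000011"  (len 20)
k=12  "0110100001101000011"  (len 19)
k=13  "110100001101000011"  (len 18)
k=14  "101000011010000110100"  (len 21)
k=15  "010000110100001101000011"  (len 24)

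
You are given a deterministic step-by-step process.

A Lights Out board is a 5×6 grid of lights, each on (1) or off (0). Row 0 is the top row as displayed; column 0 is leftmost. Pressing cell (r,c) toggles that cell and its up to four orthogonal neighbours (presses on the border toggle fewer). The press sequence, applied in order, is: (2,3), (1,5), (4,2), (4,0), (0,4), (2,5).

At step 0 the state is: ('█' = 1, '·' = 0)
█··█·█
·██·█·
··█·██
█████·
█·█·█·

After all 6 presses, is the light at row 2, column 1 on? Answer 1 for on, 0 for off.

gen 0: █··█·█
·██·█·
··█·██
█████·
█·█·█·
gen 1: █··█·█
·████·
···█·█
███·█·
█·█·█·
gen 2: █··█··
·███·█
···█··
███·█·
█·█·█·
gen 3: █··█··
·███·█
···█··
██··█·
██·██·
gen 4: █··█··
·███·█
···█··
·█··█·
···██·
gen 5: █···██
·█████
···█··
·█··█·
···██·
gen 6: █···██
·████·
···███
·█··██
···██·

0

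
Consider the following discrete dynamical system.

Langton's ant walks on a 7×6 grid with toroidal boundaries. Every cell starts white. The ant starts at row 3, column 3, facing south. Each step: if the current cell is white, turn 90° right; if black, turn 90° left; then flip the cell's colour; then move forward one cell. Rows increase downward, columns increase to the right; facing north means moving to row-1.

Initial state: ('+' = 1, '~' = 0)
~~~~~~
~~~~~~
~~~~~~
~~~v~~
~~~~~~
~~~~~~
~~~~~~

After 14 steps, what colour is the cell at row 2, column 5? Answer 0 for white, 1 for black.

1

step 0: ~~~~~~
~~~~~~
~~~~~~
~~~v~~
~~~~~~
~~~~~~
~~~~~~
step 1: ~~~~~~
~~~~~~
~~~~~~
~~<+~~
~~~~~~
~~~~~~
~~~~~~
step 2: ~~~~~~
~~~~~~
~~^~~~
~~++~~
~~~~~~
~~~~~~
~~~~~~
step 3: ~~~~~~
~~~~~~
~~+>~~
~~++~~
~~~~~~
~~~~~~
~~~~~~
step 4: ~~~~~~
~~~~~~
~~++~~
~~+v~~
~~~~~~
~~~~~~
~~~~~~
step 5: ~~~~~~
~~~~~~
~~++~~
~~+~>~
~~~~~~
~~~~~~
~~~~~~
step 6: ~~~~~~
~~~~~~
~~++~~
~~+~+~
~~~~v~
~~~~~~
~~~~~~
step 7: ~~~~~~
~~~~~~
~~++~~
~~+~+~
~~~<+~
~~~~~~
~~~~~~
step 8: ~~~~~~
~~~~~~
~~++~~
~~+^+~
~~~++~
~~~~~~
~~~~~~
step 9: ~~~~~~
~~~~~~
~~++~~
~~++>~
~~~++~
~~~~~~
~~~~~~
step 10: ~~~~~~
~~~~~~
~~++^~
~~++~~
~~~++~
~~~~~~
~~~~~~
step 11: ~~~~~~
~~~~~~
~~+++>
~~++~~
~~~++~
~~~~~~
~~~~~~
step 12: ~~~~~~
~~~~~~
~~++++
~~++~v
~~~++~
~~~~~~
~~~~~~
step 13: ~~~~~~
~~~~~~
~~++++
~~++<+
~~~++~
~~~~~~
~~~~~~
step 14: ~~~~~~
~~~~~~
~~++^+
~~++++
~~~++~
~~~~~~
~~~~~~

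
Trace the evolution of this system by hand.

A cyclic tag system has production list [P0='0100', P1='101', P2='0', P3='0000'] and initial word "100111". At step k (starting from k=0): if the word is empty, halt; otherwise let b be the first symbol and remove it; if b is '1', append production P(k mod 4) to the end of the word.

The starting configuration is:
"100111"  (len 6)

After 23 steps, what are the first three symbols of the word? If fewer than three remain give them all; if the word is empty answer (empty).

000

[0] "100111"  (len 6)
[1] "001110100"  (len 9)
[2] "01110100"  (len 8)
[3] "1110100"  (len 7)
[4] "1101000000"  (len 10)
[5] "1010000000100"  (len 13)
[6] "010000000100101"  (len 15)
[7] "10000000100101"  (len 14)
[8] "00000001001010000"  (len 17)
[9] "0000001001010000"  (len 16)
[10] "000001001010000"  (len 15)
[11] "00001001010000"  (len 14)
[12] "0001001010000"  (len 13)
[13] "001001010000"  (len 12)
[14] "01001010000"  (len 11)
[15] "1001010000"  (len 10)
[16] "0010100000000"  (len 13)
[17] "010100000000"  (len 12)
[18] "10100000000"  (len 11)
[19] "01000000000"  (len 11)
[20] "1000000000"  (len 10)
[21] "0000000000100"  (len 13)
[22] "000000000100"  (len 12)
[23] "00000000100"  (len 11)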